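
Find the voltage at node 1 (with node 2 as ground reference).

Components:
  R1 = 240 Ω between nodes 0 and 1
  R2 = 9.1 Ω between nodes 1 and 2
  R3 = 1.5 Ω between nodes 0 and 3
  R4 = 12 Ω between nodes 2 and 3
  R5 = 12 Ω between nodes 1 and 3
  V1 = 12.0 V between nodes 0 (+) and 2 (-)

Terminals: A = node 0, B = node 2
Nodal analysis, taking node 2 as the 0 V reference.
Source V1 fixes V_0 = 12 V.
KCL at each unknown node (sum of currents leaving = 0; resistances in Ω):
  Node 1: (V_1 - 12)/240 + (V_1 - 0)/9.1 + (V_1 - V_3)/12 = 0
  Node 3: (V_3 - 12)/1.5 + (V_3 - 0)/12 + (V_3 - V_1)/12 = 0
Collecting terms (coefficients in siemens):
  0.1974·V_1 - 0.08333·V_3 = 0.05
  0.8333·V_3 - 0.08333·V_1 = 8
Determinant D = (0.1974)(0.8333) - (-0.08333)(-0.08333) = 0.1575
V_1 = [(0.05)(0.8333) - (-0.08333)(8)]/D = 4.496 V
V_3 = [(0.1974)(8) - (0.05)(-0.08333)]/D = 10.05 V
The requested potential is V_1 = 4.496 V.

Final answer: V_1 = 4.496 V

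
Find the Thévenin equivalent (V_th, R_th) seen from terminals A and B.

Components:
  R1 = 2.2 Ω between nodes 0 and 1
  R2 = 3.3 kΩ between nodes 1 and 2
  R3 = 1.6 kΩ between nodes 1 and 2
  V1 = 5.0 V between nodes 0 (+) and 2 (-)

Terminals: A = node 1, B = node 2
Step 1 — V_th is the open-circuit voltage V_A - V_B (nothing connected across the terminals).
Nodal analysis, taking node 2 as the 0 V reference.
Source V1 fixes V_0 = 5 V.
KCL at each unknown node (sum of currents leaving = 0; resistances in Ω):
  Node 1: (V_1 - 5)/2.2 + (V_1 - 0)/3300 + (V_1 - 0)/1600 = 0
Collecting terms: 0.4555 × V_1 = 2.273  =>  V_1 = 4.99 V
V_th = V_1 - V_2 = 4.99 - 0 = 4.99 V
Step 2 — R_th: zero the source — replace V1 by a short circuit (node 2 merges into node 0) — and find the resistance seen between A (node 1) and B (node 0).
Reduce the network between node 1 (A) and node 0 (B) by series/parallel combination:
  Rp1 = R1 ‖ R2 ‖ R3 (parallel, all between nodes 0 and 1) = 1/(1/2.2 + 1/3300 + 1/1600) = 2.196 Ω
R_th = 2.196 Ω

Final answer: V_th = 4.99 V, R_th = 2.196 Ω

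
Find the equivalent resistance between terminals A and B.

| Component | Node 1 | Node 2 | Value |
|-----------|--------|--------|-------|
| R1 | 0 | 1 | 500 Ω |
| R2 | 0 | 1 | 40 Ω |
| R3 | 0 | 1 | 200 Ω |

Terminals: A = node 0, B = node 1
Reduce the network between node 0 (A) and node 1 (B) by series/parallel combination:
  Rp1 = R1 ‖ R2 ‖ R3 (parallel, all between nodes 0 and 1) = 1/(1/500 + 1/40 + 1/200) = 31.25 Ω
R_eq = 31.25 Ω

Final answer: 31.25 Ω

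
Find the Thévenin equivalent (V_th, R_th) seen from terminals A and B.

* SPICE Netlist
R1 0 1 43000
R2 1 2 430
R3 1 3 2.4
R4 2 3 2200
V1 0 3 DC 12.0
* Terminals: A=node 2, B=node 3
Step 1 — V_th is the open-circuit voltage V_A - V_B (nothing connected across the terminals).
Nodal analysis, taking node 3 as the 0 V reference.
Source V1 fixes V_0 = 12 V.
KCL at each unknown node (sum of currents leaving = 0; resistances in Ω):
  Node 1: (V_1 - 12)/43000 + (V_1 - V_2)/430 + (V_1 - 0)/2.4 = 0
  Node 2: (V_2 - V_1)/430 + (V_2 - 0)/2200 = 0
Collecting terms (coefficients in siemens):
  0.419·V_1 - 0.002326·V_2 = 0.0002791
  0.00278·V_2 - 0.002326·V_1 = 0
Determinant D = (0.419)(0.00278) - (-0.002326)(-0.002326) = 0.00116
V_1 = [(0.0002791)(0.00278) - (-0.002326)(0)]/D = 0.0006691 V
V_2 = [(0.419)(0) - (0.0002791)(-0.002326)]/D = 0.0005597 V
V_th = V_2 - V_3 = 0.0005597 - 0 = 0.0005597 V
Step 2 — R_th: zero the source — replace V1 by a short circuit (node 3 merges into node 0) — and find the resistance seen between A (node 2) and B (node 0).
Reduce the network between node 2 (A) and node 0 (B) by series/parallel combination:
  Rp1 = R1 ‖ R3 (parallel, both between nodes 0 and 1) = 1/(1/43000 + 1/2.4) = 2.4 Ω
  Rs1 = R2 + Rp1 (series, joined only at node 1) = 430 + 2.4 = 432.4 Ω
  Rp2 = R4 ‖ Rs1 (parallel, both between nodes 0 and 2) = 1/(1/2200 + 1/432.4) = 361.4 Ω
R_th = 361.4 Ω

Final answer: V_th = 0.0005597 V, R_th = 361.4 Ω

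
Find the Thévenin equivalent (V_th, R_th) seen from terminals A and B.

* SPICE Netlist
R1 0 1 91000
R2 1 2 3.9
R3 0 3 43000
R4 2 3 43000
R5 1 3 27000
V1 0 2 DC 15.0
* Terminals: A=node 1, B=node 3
Step 1 — V_th is the open-circuit voltage V_A - V_B (nothing connected across the terminals).
Nodal analysis, taking node 2 as the 0 V reference.
Source V1 fixes V_0 = 15 V.
KCL at each unknown node (sum of currents leaving = 0; resistances in Ω):
  Node 1: (V_1 - 15)/91000 + (V_1 - 0)/3.9 + (V_1 - V_3)/27000 = 0
  Node 3: (V_3 - 15)/43000 + (V_3 - 0)/43000 + (V_3 - V_1)/27000 = 0
Collecting terms (coefficients in siemens):
  0.2565·V_1 - 0.00003704·V_3 = 0.0001648
  0.00008355·V_3 - 0.00003704·V_1 = 0.0003488
Determinant D = (0.2565)(0.00008355) - (-0.00003704)(-0.00003704) = 0.00002143
V_1 = [(0.0001648)(0.00008355) - (-0.00003704)(0.0003488)]/D = 0.001246 V
V_3 = [(0.2565)(0.0003488) - (0.0001648)(-0.00003704)]/D = 4.176 V
V_th = V_1 - V_3 = 0.001246 - 4.176 = -4.175 V
Step 2 — R_th: zero the source — replace V1 by a short circuit (node 2 merges into node 0) — and find the resistance seen between A (node 1) and B (node 3).
Reduce the network between node 1 (A) and node 3 (B) by series/parallel combination:
  Rp1 = R1 ‖ R2 (parallel, both between nodes 0 and 1) = 1/(1/91000 + 1/3.9) = 3.9 Ω
  Rp2 = R3 ‖ R4 (parallel, both between nodes 0 and 3) = 1/(1/43000 + 1/43000) = 21500 Ω
  Rs1 = Rp1 + Rp2 (series, joined only at node 0) = 3.9 + 21500 = 21500 Ω
  Rp3 = R5 ‖ Rs1 (parallel, both between nodes 1 and 3) = 1/(1/27000 + 1/21500) = 11970 Ω
R_th = 11.97 kΩ

Final answer: V_th = -4.175 V, R_th = 11.97 kΩ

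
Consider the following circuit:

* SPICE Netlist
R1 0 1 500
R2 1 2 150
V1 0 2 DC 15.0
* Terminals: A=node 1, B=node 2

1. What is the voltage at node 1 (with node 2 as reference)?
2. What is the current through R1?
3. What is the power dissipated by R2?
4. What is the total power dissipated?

Nodal analysis, taking node 2 as the 0 V reference.
Source V1 fixes V_0 = 15 V.
KCL at each unknown node (sum of currents leaving = 0; resistances in Ω):
  Node 1: (V_1 - 15)/500 + (V_1 - 0)/150 = 0
Collecting terms: 0.008667 × V_1 = 0.03  =>  V_1 = 3.462 V
Part 1:
  Read off the nodal solution: V_1 = 3.462 V
Part 2:
  I_R1 = (V_0 - V_1)/R1 = (15 - 3.462)/500 = 0.02308 A
  Magnitude: I_R1 = 0.02308 A
Part 3:
  I_R2 = (V_1 - V_2)/R2 = (3.462 - 0)/150 = 0.02308 A
  P_R2 = I_R2² × R2 = (0.02308)² × 150 = 0.07988 W
Part 4:
  Power in each resistor, P = (ΔV)²/R:
    P_R1 = (15 - 3.462)²/500 = 0.2663 W
    P_R2 = (3.462 - 0)²/150 = 0.07988 W
  P_total = P_R1 + P_R2 = 0.3462 W

Final answers:
1. V_1 = 3.462 V
2. I_R1 = 0.02308 A
3. P_R2 = 0.07988 W
4. P_total = 0.3462 W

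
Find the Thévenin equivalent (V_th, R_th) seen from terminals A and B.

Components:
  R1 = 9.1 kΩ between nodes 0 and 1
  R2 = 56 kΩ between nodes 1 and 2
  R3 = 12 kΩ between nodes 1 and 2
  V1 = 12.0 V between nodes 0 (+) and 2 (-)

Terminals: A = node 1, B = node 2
Step 1 — V_th is the open-circuit voltage V_A - V_B (nothing connected across the terminals).
Nodal analysis, taking node 2 as the 0 V reference.
Source V1 fixes V_0 = 12 V.
KCL at each unknown node (sum of currents leaving = 0; resistances in Ω):
  Node 1: (V_1 - 12)/9100 + (V_1 - 0)/56000 + (V_1 - 0)/12000 = 0
Collecting terms: 0.0002111 × V_1 = 0.001319  =>  V_1 = 6.247 V
V_th = V_1 - V_2 = 6.247 - 0 = 6.247 V
Step 2 — R_th: zero the source — replace V1 by a short circuit (node 2 merges into node 0) — and find the resistance seen between A (node 1) and B (node 0).
Reduce the network between node 1 (A) and node 0 (B) by series/parallel combination:
  Rp1 = R1 ‖ R2 ‖ R3 (parallel, all between nodes 0 and 1) = 1/(1/9100 + 1/56000 + 1/12000) = 4738 Ω
R_th = 4.738 kΩ

Final answer: V_th = 6.247 V, R_th = 4.738 kΩ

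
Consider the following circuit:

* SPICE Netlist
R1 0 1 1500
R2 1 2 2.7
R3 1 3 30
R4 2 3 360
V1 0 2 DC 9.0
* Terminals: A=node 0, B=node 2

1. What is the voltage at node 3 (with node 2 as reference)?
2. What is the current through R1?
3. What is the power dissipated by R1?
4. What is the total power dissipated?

Nodal analysis, taking node 2 as the 0 V reference.
Source V1 fixes V_0 = 9 V.
KCL at each unknown node (sum of currents leaving = 0; resistances in Ω):
  Node 1: (V_1 - 9)/1500 + (V_1 - 0)/2.7 + (V_1 - V_3)/30 = 0
  Node 3: (V_3 - V_1)/30 + (V_3 - 0)/360 = 0
Collecting terms (coefficients in siemens):
  0.4044·V_1 - 0.03333·V_3 = 0.006
  0.03611·V_3 - 0.03333·V_1 = 0
Determinant D = (0.4044)(0.03611) - (-0.03333)(-0.03333) = 0.01349
V_1 = [(0.006)(0.03611) - (-0.03333)(0)]/D = 0.01606 V
V_3 = [(0.4044)(0) - (0.006)(-0.03333)]/D = 0.01482 V
Part 1:
  Read off the nodal solution: V_3 = 0.01482 V
Part 2:
  I_R1 = (V_0 - V_1)/R1 = (9 - 0.01606)/1500 = 0.005989 A
  Magnitude: I_R1 = 0.005989 A
Part 3:
  I_R1 = (V_0 - V_1)/R1 = (9 - 0.01606)/1500 = 0.005989 A
  P_R1 = I_R1² × R1 = (0.005989)² × 1500 = 0.05381 W
Part 4:
  Power in each resistor, P = (ΔV)²/R:
    P_R1 = (9 - 0.01606)²/1500 = 0.05381 W
    P_R2 = (0.01606 - 0)²/2.7 = 0.00009553 W
    P_R3 = (0.01606 - 0.01482)²/30 = 0.00000005087 W
    P_R4 = (0 - 0.01482)²/360 = 0.0000006105 W
  P_total = P_R1 + P_R2 + P_R3 + P_R4 = 0.0539 W

Final answers:
1. V_3 = 0.01482 V
2. I_R1 = 0.005989 A
3. P_R1 = 0.05381 W
4. P_total = 0.0539 W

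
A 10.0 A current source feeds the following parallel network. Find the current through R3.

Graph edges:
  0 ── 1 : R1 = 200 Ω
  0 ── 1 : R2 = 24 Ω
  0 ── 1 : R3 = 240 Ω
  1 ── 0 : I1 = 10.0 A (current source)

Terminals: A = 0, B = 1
All resistors sit directly between nodes 0 and 1, so they are in parallel and share one voltage V; the full source current 10 A splits among them.
1/R_par = 1/200 + 1/24 + 1/240 = 0.05083 S  =>  R_par = 19.67 Ω
V = I × R_par = 10 × 19.67 = 196.7 V
I_R3 = V/R3 = 196.7/240 = 0.8197 A

Final answer: 0.8197 A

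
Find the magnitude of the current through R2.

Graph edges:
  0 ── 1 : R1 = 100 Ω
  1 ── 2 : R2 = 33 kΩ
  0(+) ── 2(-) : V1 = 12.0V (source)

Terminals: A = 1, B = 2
Nodal analysis, taking node 2 as the 0 V reference.
Source V1 fixes V_0 = 12 V.
KCL at each unknown node (sum of currents leaving = 0; resistances in Ω):
  Node 1: (V_1 - 12)/100 + (V_1 - 0)/33000 = 0
Collecting terms: 0.01003 × V_1 = 0.12  =>  V_1 = 11.96 V
I_R2 = (V_1 - V_2)/R2 = (11.96 - 0)/33000 = 0.0003625 A
|I_R2| = 0.0003625 A

Final answer: |I_R2| = 0.0003625 A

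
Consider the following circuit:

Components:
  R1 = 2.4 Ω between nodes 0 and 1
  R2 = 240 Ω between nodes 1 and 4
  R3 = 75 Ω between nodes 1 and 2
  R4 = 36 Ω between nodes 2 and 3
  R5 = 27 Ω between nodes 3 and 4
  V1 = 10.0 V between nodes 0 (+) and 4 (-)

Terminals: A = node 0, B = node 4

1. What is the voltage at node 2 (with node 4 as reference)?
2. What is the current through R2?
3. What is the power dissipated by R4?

Nodal analysis, taking node 4 as the 0 V reference.
Source V1 fixes V_0 = 10 V.
KCL at each unknown node (sum of currents leaving = 0; resistances in Ω):
  Node 1: (V_1 - 10)/2.4 + (V_1 - 0)/240 + (V_1 - V_2)/75 = 0
  Node 2: (V_2 - V_1)/75 + (V_2 - V_3)/36 = 0
  Node 3: (V_3 - V_2)/36 + (V_3 - 0)/27 = 0
Collecting terms (coefficients in siemens):
  0.4342·V_1 - 0.01333·V_2 = 4.167
  0.04111·V_2 - 0.01333·V_1 - 0.02778·V_3 = 0
  0.06481·V_3 - 0.02778·V_2 = 0
Solving these 3 simultaneous equations (Gaussian elimination) gives:
  V_1 = 9.733 V, V_2 = 4.444 V, V_3 = 1.904 V
Part 1:
  Read off the nodal solution: V_2 = 4.444 V
Part 2:
  I_R2 = (V_1 - V_4)/R2 = (9.733 - 0)/240 = 0.04056 A
  Magnitude: I_R2 = 0.04056 A
Part 3:
  I_R4 = (V_2 - V_3)/R4 = (4.444 - 1.904)/36 = 0.07053 A
  P_R4 = I_R4² × R4 = (0.07053)² × 36 = 0.1791 W

Final answers:
1. V_2 = 4.444 V
2. I_R2 = 0.04056 A
3. P_R4 = 0.1791 W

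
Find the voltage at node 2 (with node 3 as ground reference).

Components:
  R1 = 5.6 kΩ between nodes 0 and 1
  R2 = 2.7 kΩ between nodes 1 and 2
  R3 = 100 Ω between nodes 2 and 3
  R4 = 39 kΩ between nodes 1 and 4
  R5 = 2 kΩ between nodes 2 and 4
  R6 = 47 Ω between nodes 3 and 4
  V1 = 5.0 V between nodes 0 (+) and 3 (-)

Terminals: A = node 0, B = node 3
Nodal analysis, taking node 3 as the 0 V reference.
Source V1 fixes V_0 = 5 V.
KCL at each unknown node (sum of currents leaving = 0; resistances in Ω):
  Node 1: (V_1 - 5)/5600 + (V_1 - V_2)/2700 + (V_1 - V_4)/39000 = 0
  Node 2: (V_2 - V_1)/2700 + (V_2 - 0)/100 + (V_2 - V_4)/2000 = 0
  Node 4: (V_4 - V_1)/39000 + (V_4 - V_2)/2000 + (V_4 - 0)/47 = 0
Collecting terms (coefficients in siemens):
  0.0005746·V_1 - 0.0003704·V_2 - 0.00002564·V_4 = 0.0008929
  0.01087·V_2 - 0.0003704·V_1 - 0.0005·V_4 = 0
  0.0218·V_4 - 0.00002564·V_1 - 0.0005·V_2 = 0
Solving these 3 simultaneous equations (Gaussian elimination) gives:
  V_1 = 1.589 V, V_2 = 0.05428 V, V_4 = 0.003114 V
The requested potential is V_2 = 0.05428 V.

Final answer: V_2 = 0.05428 V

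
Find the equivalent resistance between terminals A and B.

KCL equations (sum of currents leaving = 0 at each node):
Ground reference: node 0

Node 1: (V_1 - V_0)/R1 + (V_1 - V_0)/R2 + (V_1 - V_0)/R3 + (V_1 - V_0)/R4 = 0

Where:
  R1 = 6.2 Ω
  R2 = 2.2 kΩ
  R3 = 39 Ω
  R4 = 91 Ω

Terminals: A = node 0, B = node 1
Reduce the network between node 0 (A) and node 1 (B) by series/parallel combination:
  Rp1 = R1 ‖ R2 ‖ R3 ‖ R4 (parallel, all between nodes 0 and 1) = 1/(1/6.2 + 1/2200 + 1/39 + 1/91) = 5.041 Ω
R_eq = 5.041 Ω

Final answer: 5.041 Ω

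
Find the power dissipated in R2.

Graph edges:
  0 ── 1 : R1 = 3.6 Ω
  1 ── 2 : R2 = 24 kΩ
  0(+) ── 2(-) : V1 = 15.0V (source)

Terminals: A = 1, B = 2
Nodal analysis, taking node 2 as the 0 V reference.
Source V1 fixes V_0 = 15 V.
KCL at each unknown node (sum of currents leaving = 0; resistances in Ω):
  Node 1: (V_1 - 15)/3.6 + (V_1 - 0)/24000 = 0
Collecting terms: 0.2778 × V_1 = 4.167  =>  V_1 = 15 V
I_R2 = (V_1 - V_2)/R2 = (15 - 0)/24000 = 0.0006249 A
P_R2 = I_R2² × R2 = (0.0006249)² × 24000 = 0.009372 W

Final answer: 0.009372 W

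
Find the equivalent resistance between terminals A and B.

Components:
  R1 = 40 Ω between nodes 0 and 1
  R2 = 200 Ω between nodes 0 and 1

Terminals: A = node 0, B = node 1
Reduce the network between node 0 (A) and node 1 (B) by series/parallel combination:
  Rp1 = R1 ‖ R2 (parallel, both between nodes 0 and 1) = 1/(1/40 + 1/200) = 33.33 Ω
R_eq = 33.33 Ω

Final answer: 33.33 Ω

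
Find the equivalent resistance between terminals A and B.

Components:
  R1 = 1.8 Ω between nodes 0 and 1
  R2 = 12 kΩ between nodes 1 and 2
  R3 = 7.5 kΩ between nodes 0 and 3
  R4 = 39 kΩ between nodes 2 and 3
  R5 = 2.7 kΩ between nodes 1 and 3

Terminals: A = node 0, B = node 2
The network is not a plain series/parallel combination. Inject a 1 A test current into terminal A (node 0) and return it from terminal B (node 2); then R_eq = V_A / (1 A).
Nodal analysis, taking node 2 as the 0 V reference.
Current source I_test pushes 1 A into node 0 and draws it out of node 2.
KCL at each unknown node (sum of currents leaving = 0; resistances in Ω):
  Node 0: (V_0 - V_1)/1.8 + (V_0 - V_3)/7500 - 1 = 0
  Node 1: (V_1 - V_0)/1.8 + (V_1 - 0)/12000 + (V_1 - V_3)/2700 = 0
  Node 3: (V_3 - V_0)/7500 + (V_3 - V_1)/2700 + (V_3 - 0)/39000 = 0
Collecting terms (coefficients in siemens):
  0.5557·V_0 - 0.5556·V_1 - 0.0001333·V_3 = 1
  0.556·V_1 - 0.5556·V_0 - 0.0003704·V_3 = 0
  0.0005293·V_3 - 0.0001333·V_0 - 0.0003704·V_1 = 0
Solving these 3 simultaneous equations (Gaussian elimination) gives:
  V_0 = 9284 V, V_1 = 9282 V, V_3 = 8833 V
R_eq = V_0 / 1 A = 9284 Ω = 9.284 kΩ

Final answer: 9.284 kΩ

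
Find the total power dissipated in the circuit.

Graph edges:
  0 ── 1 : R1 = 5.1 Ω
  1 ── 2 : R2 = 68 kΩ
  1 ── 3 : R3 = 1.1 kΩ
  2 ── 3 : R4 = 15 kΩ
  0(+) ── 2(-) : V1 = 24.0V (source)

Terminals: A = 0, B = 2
Nodal analysis, taking node 2 as the 0 V reference.
Source V1 fixes V_0 = 24 V.
KCL at each unknown node (sum of currents leaving = 0; resistances in Ω):
  Node 1: (V_1 - 24)/5.1 + (V_1 - 0)/68000 + (V_1 - V_3)/1100 = 0
  Node 3: (V_3 - V_1)/1100 + (V_3 - 0)/15000 = 0
Collecting terms (coefficients in siemens):
  0.197·V_1 - 0.0009091·V_3 = 4.706
  0.0009758·V_3 - 0.0009091·V_1 = 0
Determinant D = (0.197)(0.0009758) - (-0.0009091)(-0.0009091) = 0.0001914
V_1 = [(4.706)(0.0009758) - (-0.0009091)(0)]/D = 23.99 V
V_3 = [(0.197)(0) - (4.706)(-0.0009091)]/D = 22.35 V
Power in each resistor, P = (ΔV)²/R:
  P_R1 = (24 - 23.99)²/5.1 = 0.00001732 W
  P_R2 = (23.99 - 0)²/68000 = 0.008464 W
  P_R3 = (23.99 - 22.35)²/1100 = 0.002442 W
  P_R4 = (0 - 22.35)²/15000 = 0.03331 W
P_total = P_R1 + P_R2 + P_R3 + P_R4 = 0.04423 W

Final answer: 0.04423 W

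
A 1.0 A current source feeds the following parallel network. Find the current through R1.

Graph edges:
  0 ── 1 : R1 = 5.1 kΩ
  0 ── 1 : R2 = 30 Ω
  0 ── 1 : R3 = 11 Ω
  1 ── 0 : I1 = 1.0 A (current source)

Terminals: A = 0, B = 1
All resistors sit directly between nodes 0 and 1, so they are in parallel and share one voltage V; the full source current 1 A splits among them.
1/R_par = 1/5100 + 1/30 + 1/11 = 0.1244 S  =>  R_par = 8.036 Ω
V = I × R_par = 1 × 8.036 = 8.036 V
I_R1 = V/R1 = 8.036/5100 = 0.001576 A

Final answer: 0.001576 A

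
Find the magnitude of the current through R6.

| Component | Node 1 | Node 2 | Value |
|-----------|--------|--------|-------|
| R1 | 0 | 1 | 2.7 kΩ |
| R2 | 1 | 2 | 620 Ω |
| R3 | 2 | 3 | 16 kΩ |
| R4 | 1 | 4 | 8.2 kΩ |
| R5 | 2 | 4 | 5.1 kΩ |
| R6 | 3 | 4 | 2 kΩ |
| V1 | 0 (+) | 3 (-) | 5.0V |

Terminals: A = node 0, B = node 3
Nodal analysis, taking node 3 as the 0 V reference.
Source V1 fixes V_0 = 5 V.
KCL at each unknown node (sum of currents leaving = 0; resistances in Ω):
  Node 1: (V_1 - 5)/2700 + (V_1 - V_2)/620 + (V_1 - V_4)/8200 = 0
  Node 2: (V_2 - V_1)/620 + (V_2 - 0)/16000 + (V_2 - V_4)/5100 = 0
  Node 4: (V_4 - V_1)/8200 + (V_4 - V_2)/5100 + (V_4 - 0)/2000 = 0
Collecting terms (coefficients in siemens):
  0.002105·V_1 - 0.001613·V_2 - 0.000122·V_4 = 0.001852
  0.001871·V_2 - 0.001613·V_1 - 0.0001961·V_4 = 0
  0.000818·V_4 - 0.000122·V_1 - 0.0001961·V_2 = 0
Solving these 3 simultaneous equations (Gaussian elimination) gives:
  V_1 = 3.041 V, V_2 = 2.737 V, V_4 = 1.109 V
I_R6 = (V_3 - V_4)/R6 = (0 - 1.109)/2000 = -0.0005546 A
|I_R6| = 0.0005546 A

Final answer: |I_R6| = 0.0005546 A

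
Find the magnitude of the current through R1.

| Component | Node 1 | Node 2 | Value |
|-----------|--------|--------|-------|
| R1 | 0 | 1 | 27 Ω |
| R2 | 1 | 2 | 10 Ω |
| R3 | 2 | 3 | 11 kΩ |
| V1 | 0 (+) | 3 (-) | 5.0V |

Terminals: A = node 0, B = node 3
Nodal analysis, taking node 3 as the 0 V reference.
Source V1 fixes V_0 = 5 V.
KCL at each unknown node (sum of currents leaving = 0; resistances in Ω):
  Node 1: (V_1 - 5)/27 + (V_1 - V_2)/10 = 0
  Node 2: (V_2 - V_1)/10 + (V_2 - 0)/11000 = 0
Collecting terms (coefficients in siemens):
  0.137·V_1 - 0.1·V_2 = 0.1852
  0.1001·V_2 - 0.1·V_1 = 0
Determinant D = (0.137)(0.1001) - (-0.1)(-0.1) = 0.003716
V_1 = [(0.1852)(0.1001) - (-0.1)(0)]/D = 4.988 V
V_2 = [(0.137)(0) - (0.1852)(-0.1)]/D = 4.983 V
I_R1 = (V_0 - V_1)/R1 = (5 - 4.988)/27 = 0.000453 A
|I_R1| = 0.000453 A

Final answer: |I_R1| = 0.000453 A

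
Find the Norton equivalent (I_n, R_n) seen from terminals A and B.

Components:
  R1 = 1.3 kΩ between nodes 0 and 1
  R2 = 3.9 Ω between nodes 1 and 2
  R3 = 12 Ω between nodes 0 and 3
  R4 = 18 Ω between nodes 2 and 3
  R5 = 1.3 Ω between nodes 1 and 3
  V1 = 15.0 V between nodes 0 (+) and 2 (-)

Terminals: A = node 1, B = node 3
Find the Thévenin equivalent first; then I_n = V_th/R_th and R_n = R_th.
Step 1 — V_th is the open-circuit voltage V_A - V_B (nothing connected across the terminals).
Nodal analysis, taking node 2 as the 0 V reference.
Source V1 fixes V_0 = 15 V.
KCL at each unknown node (sum of currents leaving = 0; resistances in Ω):
  Node 1: (V_1 - 15)/1300 + (V_1 - 0)/3.9 + (V_1 - V_3)/1.3 = 0
  Node 3: (V_3 - 15)/12 + (V_3 - 0)/18 + (V_3 - V_1)/1.3 = 0
Collecting terms (coefficients in siemens):
  1.026·V_1 - 0.7692·V_3 = 0.01154
  0.9081·V_3 - 0.7692·V_1 = 1.25
Determinant D = (1.026)(0.9081) - (-0.7692)(-0.7692) = 0.3404
V_1 = [(0.01154)(0.9081) - (-0.7692)(1.25)]/D = 2.856 V
V_3 = [(1.026)(1.25) - (0.01154)(-0.7692)]/D = 3.795 V
V_th = V_1 - V_3 = 2.856 - 3.795 = -0.9397 V
Step 2 — R_th: zero the source — replace V1 by a short circuit (node 2 merges into node 0) — and find the resistance seen between A (node 1) and B (node 3).
Reduce the network between node 1 (A) and node 3 (B) by series/parallel combination:
  Rp1 = R1 ‖ R2 (parallel, both between nodes 0 and 1) = 1/(1/1300 + 1/3.9) = 3.888 Ω
  Rp2 = R3 ‖ R4 (parallel, both between nodes 0 and 3) = 1/(1/12 + 1/18) = 7.2 Ω
  Rs1 = Rp1 + Rp2 (series, joined only at node 0) = 3.888 + 7.2 = 11.09 Ω
  Rp3 = R5 ‖ Rs1 (parallel, both between nodes 1 and 3) = 1/(1/1.3 + 1/11.09) = 1.164 Ω
R_th = 1.164 Ω
I_n = V_th/R_th = -0.9397/1.164 = -0.8076 A, and R_n = R_th = 1.164 Ω

Final answer: I_n = -0.8076 A, R_n = 1.164 Ω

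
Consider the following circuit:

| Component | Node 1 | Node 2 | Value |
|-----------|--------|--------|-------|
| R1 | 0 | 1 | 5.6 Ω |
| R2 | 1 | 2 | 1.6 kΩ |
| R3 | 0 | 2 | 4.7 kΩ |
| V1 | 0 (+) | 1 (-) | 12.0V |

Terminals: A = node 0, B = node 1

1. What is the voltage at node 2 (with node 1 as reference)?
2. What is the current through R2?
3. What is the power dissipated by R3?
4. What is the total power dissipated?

Nodal analysis, taking node 1 as the 0 V reference.
Source V1 fixes V_0 = 12 V.
KCL at each unknown node (sum of currents leaving = 0; resistances in Ω):
  Node 2: (V_2 - 0)/1600 + (V_2 - 12)/4700 = 0
Collecting terms: 0.0008378 × V_2 = 0.002553  =>  V_2 = 3.048 V
Part 1:
  Read off the nodal solution: V_2 = 3.048 V
Part 2:
  I_R2 = (V_1 - V_2)/R2 = (0 - 3.048)/1600 = -0.001905 A
  Magnitude: I_R2 = 0.001905 A
Part 3:
  I_R3 = (V_0 - V_2)/R3 = (12 - 3.048)/4700 = 0.001905 A
  P_R3 = I_R3² × R3 = (0.001905)² × 4700 = 0.01705 W
Part 4:
  Power in each resistor, P = (ΔV)²/R:
    P_R1 = (12 - 0)²/5.6 = 25.71 W
    P_R2 = (0 - 3.048)²/1600 = 0.005805 W
    P_R3 = (12 - 3.048)²/4700 = 0.01705 W
  P_total = P_R1 + P_R2 + P_R3 = 25.74 W

Final answers:
1. V_2 = 3.048 V
2. I_R2 = 0.001905 A
3. P_R3 = 0.01705 W
4. P_total = 25.74 W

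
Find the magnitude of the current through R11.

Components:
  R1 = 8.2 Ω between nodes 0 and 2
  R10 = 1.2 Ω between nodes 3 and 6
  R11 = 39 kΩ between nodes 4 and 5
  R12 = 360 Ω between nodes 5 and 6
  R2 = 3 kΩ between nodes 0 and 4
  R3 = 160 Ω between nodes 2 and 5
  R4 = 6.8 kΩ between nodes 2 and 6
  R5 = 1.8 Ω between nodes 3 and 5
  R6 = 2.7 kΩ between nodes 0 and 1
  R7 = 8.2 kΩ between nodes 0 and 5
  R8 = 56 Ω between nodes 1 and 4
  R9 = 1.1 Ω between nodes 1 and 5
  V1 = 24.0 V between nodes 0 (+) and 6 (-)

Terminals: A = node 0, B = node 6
Nodal analysis, taking node 6 as the 0 V reference.
Source V1 fixes V_0 = 24 V.
KCL at each unknown node (sum of currents leaving = 0; resistances in Ω):
  Node 1: (V_1 - 24)/2700 + (V_1 - V_4)/56 + (V_1 - V_5)/1.1 = 0
  Node 2: (V_2 - 24)/8.2 + (V_2 - V_5)/160 + (V_2 - 0)/6800 = 0
  Node 3: (V_3 - V_5)/1.8 + (V_3 - 0)/1.2 = 0
  Node 4: (V_4 - 24)/3000 + (V_4 - V_1)/56 + (V_4 - V_5)/39000 = 0
  Node 5: (V_5 - V_2)/160 + (V_5 - V_3)/1.8 + (V_5 - 24)/8200 + (V_5 - V_1)/1.1 + (V_5 - V_4)/39000 + (V_5 - 0)/360 = 0
Collecting terms (coefficients in siemens):
  0.9273·V_1 - 0.01786·V_4 - 0.9091·V_5 = 0.008889
  0.1283·V_2 - 0.00625·V_5 = 2.927
  1.389·V_3 - 0.5556·V_5 = 0
  0.01822·V_4 - 0.01786·V_1 - 0.00002564·V_5 = 0.008
  1.474·V_5 - 0.9091·V_1 - 0.00625·V_2 - 0.5556·V_3 - 0.00002564·V_4 = 0.002927
Solving these 5 simultaneous equations (Gaussian elimination) gives:
  V_1 = 0.491 V, V_2 = 22.83 V, V_3 = 0.1892 V, V_4 = 0.9212 V
  V_5 = 0.473 V
I_R11 = (V_4 - V_5)/R11 = (0.9212 - 0.473)/39000 = 0.00001149 A
|I_R11| = 0.00001149 A

Final answer: |I_R11| = 1.149e-05 A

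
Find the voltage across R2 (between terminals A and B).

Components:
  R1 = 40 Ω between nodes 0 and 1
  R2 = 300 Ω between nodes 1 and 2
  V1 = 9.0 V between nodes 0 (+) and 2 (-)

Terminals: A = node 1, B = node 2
R1 and R2 are in series across V1 (node 0 → node 1 → node 2), and the output A–B is taken across R2, so this is a voltage divider.
Series current: I = V1/(R1 + R2) = 9/(40 + 300) = 9/340 = 0.02647 A
V_R2 = I × R2 = V1 × R2/(R1 + R2) = 9 × 300/340 = 7.941 V

Final answer: 7.941 V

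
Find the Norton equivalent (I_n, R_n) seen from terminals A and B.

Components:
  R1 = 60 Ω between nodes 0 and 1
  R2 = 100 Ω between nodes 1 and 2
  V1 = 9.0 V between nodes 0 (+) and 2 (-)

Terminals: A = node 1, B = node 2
Find the Thévenin equivalent first; then I_n = V_th/R_th and R_n = R_th.
Step 1 — V_th is the open-circuit voltage V_A - V_B (nothing connected across the terminals).
Nodal analysis, taking node 2 as the 0 V reference.
Source V1 fixes V_0 = 9 V.
KCL at each unknown node (sum of currents leaving = 0; resistances in Ω):
  Node 1: (V_1 - 9)/60 + (V_1 - 0)/100 = 0
Collecting terms: 0.02667 × V_1 = 0.15  =>  V_1 = 5.625 V
V_th = V_1 - V_2 = 5.625 - 0 = 5.625 V
Step 2 — R_th: zero the source — replace V1 by a short circuit (node 2 merges into node 0) — and find the resistance seen between A (node 1) and B (node 0).
Reduce the network between node 1 (A) and node 0 (B) by series/parallel combination:
  Rp1 = R1 ‖ R2 (parallel, both between nodes 0 and 1) = 1/(1/60 + 1/100) = 37.5 Ω
R_th = 37.5 Ω
I_n = V_th/R_th = 5.625/37.5 = 0.15 A, and R_n = R_th = 37.5 Ω

Final answer: I_n = 0.15 A, R_n = 37.5 Ω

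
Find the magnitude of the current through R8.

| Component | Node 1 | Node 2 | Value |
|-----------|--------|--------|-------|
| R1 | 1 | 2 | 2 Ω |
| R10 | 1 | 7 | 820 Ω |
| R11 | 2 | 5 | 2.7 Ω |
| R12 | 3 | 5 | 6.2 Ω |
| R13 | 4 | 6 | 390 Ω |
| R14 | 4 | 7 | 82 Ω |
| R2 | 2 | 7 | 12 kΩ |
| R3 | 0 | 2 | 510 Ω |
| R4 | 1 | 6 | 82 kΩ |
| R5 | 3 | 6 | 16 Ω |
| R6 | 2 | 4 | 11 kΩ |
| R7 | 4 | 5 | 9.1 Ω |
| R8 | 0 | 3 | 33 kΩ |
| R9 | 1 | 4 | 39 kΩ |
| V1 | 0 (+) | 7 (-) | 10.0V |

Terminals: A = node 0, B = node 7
Nodal analysis, taking node 7 as the 0 V reference.
Source V1 fixes V_0 = 10 V.
KCL at each unknown node (sum of currents leaving = 0; resistances in Ω):
  Node 1: (V_1 - V_2)/2 + (V_1 - V_6)/82000 + (V_1 - V_4)/39000 + (V_1 - 0)/820 = 0
  Node 2: (V_2 - V_1)/2 + (V_2 - 0)/12000 + (V_2 - 10)/510 + (V_2 - V_4)/11000 + (V_2 - V_5)/2.7 = 0
  Node 3: (V_3 - V_6)/16 + (V_3 - 10)/33000 + (V_3 - V_5)/6.2 = 0
  Node 4: (V_4 - V_2)/11000 + (V_4 - V_5)/9.1 + (V_4 - V_1)/39000 + (V_4 - V_6)/390 + (V_4 - 0)/82 = 0
  Node 5: (V_5 - V_4)/9.1 + (V_5 - V_2)/2.7 + (V_5 - V_3)/6.2 = 0
  Node 6: (V_6 - V_1)/82000 + (V_6 - V_3)/16 + (V_6 - V_4)/390 = 0
Collecting terms (coefficients in siemens):
  0.5013·V_1 - 0.5·V_2 - 0.00002564·V_4 - 0.0000122·V_6 = 0
  0.8725·V_2 - 0.5·V_1 - 0.00009091·V_4 - 0.3704·V_5 = 0.01961
  0.2238·V_3 - 0.1613·V_5 - 0.0625·V_6 = 0.000303
  0.1248·V_4 - 0.00002564·V_1 - 0.00009091·V_2 - 0.1099·V_5 - 0.002564·V_6 = 0
  0.6416·V_5 - 0.3704·V_2 - 0.1613·V_3 - 0.1099·V_4 = 0
  0.06508·V_6 - 0.0000122·V_1 - 0.0625·V_3 - 0.002564·V_4 = 0
Solving these 6 simultaneous equations (Gaussian elimination) gives:
  V_1 = 1.421 V, V_2 = 1.424 V, V_3 = 1.383 V, V_4 = 1.248 V
  V_5 = 1.384 V, V_6 = 1.378 V
I_R8 = (V_0 - V_3)/R8 = (10 - 1.383)/33000 = 0.0002611 A
|I_R8| = 0.0002611 A

Final answer: |I_R8| = 0.0002611 A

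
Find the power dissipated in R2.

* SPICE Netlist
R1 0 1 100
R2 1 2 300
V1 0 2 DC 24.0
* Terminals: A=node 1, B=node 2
Nodal analysis, taking node 2 as the 0 V reference.
Source V1 fixes V_0 = 24 V.
KCL at each unknown node (sum of currents leaving = 0; resistances in Ω):
  Node 1: (V_1 - 24)/100 + (V_1 - 0)/300 = 0
Collecting terms: 0.01333 × V_1 = 0.24  =>  V_1 = 18 V
I_R2 = (V_1 - V_2)/R2 = (18 - 0)/300 = 0.06 A
P_R2 = I_R2² × R2 = (0.06)² × 300 = 1.08 W

Final answer: 1.08 W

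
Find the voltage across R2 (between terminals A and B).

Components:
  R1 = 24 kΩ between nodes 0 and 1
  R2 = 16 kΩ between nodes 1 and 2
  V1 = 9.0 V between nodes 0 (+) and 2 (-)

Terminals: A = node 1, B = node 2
R1 and R2 are in series across V1 (node 0 → node 1 → node 2), and the output A–B is taken across R2, so this is a voltage divider.
Series current: I = V1/(R1 + R2) = 9/(24000 + 16000) = 9/40000 = 0.000225 A
V_R2 = I × R2 = V1 × R2/(R1 + R2) = 9 × 16000/40000 = 3.6 V

Final answer: 3.6 V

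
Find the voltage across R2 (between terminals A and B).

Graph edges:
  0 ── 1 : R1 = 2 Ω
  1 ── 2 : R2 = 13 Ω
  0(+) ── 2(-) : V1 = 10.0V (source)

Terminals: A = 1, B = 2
R1 and R2 are in series across V1 (node 0 → node 1 → node 2), and the output A–B is taken across R2, so this is a voltage divider.
Series current: I = V1/(R1 + R2) = 10/(2 + 13) = 10/15 = 0.6667 A
V_R2 = I × R2 = V1 × R2/(R1 + R2) = 10 × 13/15 = 8.667 V

Final answer: 8.667 V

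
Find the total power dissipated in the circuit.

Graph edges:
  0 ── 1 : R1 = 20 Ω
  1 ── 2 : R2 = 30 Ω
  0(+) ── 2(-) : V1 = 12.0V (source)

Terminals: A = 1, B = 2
Nodal analysis, taking node 2 as the 0 V reference.
Source V1 fixes V_0 = 12 V.
KCL at each unknown node (sum of currents leaving = 0; resistances in Ω):
  Node 1: (V_1 - 12)/20 + (V_1 - 0)/30 = 0
Collecting terms: 0.08333 × V_1 = 0.6  =>  V_1 = 7.2 V
Power in each resistor, P = (ΔV)²/R:
  P_R1 = (12 - 7.2)²/20 = 1.152 W
  P_R2 = (7.2 - 0)²/30 = 1.728 W
P_total = P_R1 + P_R2 = 2.88 W

Final answer: 2.88 W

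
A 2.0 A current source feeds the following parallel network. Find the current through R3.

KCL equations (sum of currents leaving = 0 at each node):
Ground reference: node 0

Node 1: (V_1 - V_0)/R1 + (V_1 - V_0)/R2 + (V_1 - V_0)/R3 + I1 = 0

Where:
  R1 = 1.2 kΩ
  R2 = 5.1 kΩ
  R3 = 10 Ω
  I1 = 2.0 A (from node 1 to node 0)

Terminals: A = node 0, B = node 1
All resistors sit directly between nodes 0 and 1, so they are in parallel and share one voltage V; the full source current 2 A splits among them.
1/R_par = 1/1200 + 1/5100 + 1/10 = 0.101 S  =>  R_par = 9.898 Ω
V = I × R_par = 2 × 9.898 = 19.8 V
I_R3 = V/R3 = 19.8/10 = 1.98 A

Final answer: 1.98 A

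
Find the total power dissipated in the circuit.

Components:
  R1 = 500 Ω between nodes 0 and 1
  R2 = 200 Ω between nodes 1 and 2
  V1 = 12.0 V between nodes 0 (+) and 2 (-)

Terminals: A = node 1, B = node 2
Nodal analysis, taking node 2 as the 0 V reference.
Source V1 fixes V_0 = 12 V.
KCL at each unknown node (sum of currents leaving = 0; resistances in Ω):
  Node 1: (V_1 - 12)/500 + (V_1 - 0)/200 = 0
Collecting terms: 0.007 × V_1 = 0.024  =>  V_1 = 3.429 V
Power in each resistor, P = (ΔV)²/R:
  P_R1 = (12 - 3.429)²/500 = 0.1469 W
  P_R2 = (3.429 - 0)²/200 = 0.05878 W
P_total = P_R1 + P_R2 = 0.2057 W

Final answer: 0.2057 W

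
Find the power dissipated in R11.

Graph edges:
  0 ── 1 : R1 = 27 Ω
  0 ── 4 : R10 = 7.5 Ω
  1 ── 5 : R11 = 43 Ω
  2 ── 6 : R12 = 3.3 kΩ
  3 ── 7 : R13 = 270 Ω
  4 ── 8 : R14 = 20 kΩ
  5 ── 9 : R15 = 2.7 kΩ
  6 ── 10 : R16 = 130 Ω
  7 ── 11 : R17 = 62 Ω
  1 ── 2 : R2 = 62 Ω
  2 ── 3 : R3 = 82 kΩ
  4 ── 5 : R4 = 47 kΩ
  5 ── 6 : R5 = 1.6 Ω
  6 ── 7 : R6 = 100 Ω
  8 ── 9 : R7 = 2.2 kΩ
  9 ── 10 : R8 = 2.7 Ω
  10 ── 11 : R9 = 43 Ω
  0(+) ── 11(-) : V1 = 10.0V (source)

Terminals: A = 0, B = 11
Nodal analysis, taking node 11 as the 0 V reference.
Source V1 fixes V_0 = 10 V.
KCL at each unknown node (sum of currents leaving = 0; resistances in Ω):
  Node 1: (V_1 - 10)/27 + (V_1 - V_2)/62 + (V_1 - V_5)/43 = 0
  Node 2: (V_2 - V_1)/62 + (V_2 - V_3)/82000 + (V_2 - V_6)/3300 = 0
  Node 3: (V_3 - V_2)/82000 + (V_3 - V_7)/270 = 0
  Node 4: (V_4 - V_5)/47000 + (V_4 - 10)/7.5 + (V_4 - V_8)/20000 = 0
  Node 5: (V_5 - V_4)/47000 + (V_5 - V_6)/1.6 + (V_5 - V_1)/43 + (V_5 - V_9)/2700 = 0
  Node 6: (V_6 - V_5)/1.6 + (V_6 - V_7)/100 + (V_6 - V_2)/3300 + (V_6 - V_10)/130 = 0
  Node 7: (V_7 - V_6)/100 + (V_7 - V_3)/270 + (V_7 - 0)/62 = 0
  Node 8: (V_8 - V_9)/2200 + (V_8 - V_4)/20000 = 0
  Node 9: (V_9 - V_8)/2200 + (V_9 - V_10)/2.7 + (V_9 - V_5)/2700 = 0
  Node 10: (V_10 - V_9)/2.7 + (V_10 - 0)/43 + (V_10 - V_6)/130 = 0
Collecting terms (coefficients in siemens):
  0.07642·V_1 - 0.01613·V_2 - 0.02326·V_5 = 0.3704
  0.01644·V_2 - 0.01613·V_1 - 0.0000122·V_3 - 0.000303·V_6 = 0
  0.003716·V_3 - 0.0000122·V_2 - 0.003704·V_7 = 0
  0.1334·V_4 - 0.00002128·V_5 - 0.00005·V_8 = 1.333
  0.6486·V_5 - 0.02326·V_1 - 0.00002128·V_4 - 0.625·V_6 - 0.0003704·V_9 = 0
  0.643·V_6 - 0.000303·V_2 - 0.625·V_5 - 0.01·V_7 - 0.007692·V_10 = 0
  0.02983·V_7 - 0.003704·V_3 - 0.01·V_6 = 0
  0.0005045·V_8 - 0.00005·V_4 - 0.0004545·V_9 = 0
  0.3712·V_9 - 0.0003704·V_5 - 0.0004545·V_8 - 0.3704·V_10 = 0
  0.4013·V_10 - 0.007692·V_6 - 0.3704·V_9 = 0
Solving these 10 simultaneous equations (Gaussian elimination) gives:
  V_1 = 8.239 V, V_2 = 8.182 V, V_3 = 2.08 V, V_4 = 9.996 V
  V_5 = 5.474 V, V_6 = 5.374 V, V_7 = 2.059 V, V_8 = 2.254 V
  V_9 = 1.402 V, V_10 = 1.397 V
I_R11 = (V_1 - V_5)/R11 = (8.239 - 5.474)/43 = 0.0643 A
P_R11 = I_R11² × R11 = (0.0643)² × 43 = 0.1778 W

Final answer: 0.1778 W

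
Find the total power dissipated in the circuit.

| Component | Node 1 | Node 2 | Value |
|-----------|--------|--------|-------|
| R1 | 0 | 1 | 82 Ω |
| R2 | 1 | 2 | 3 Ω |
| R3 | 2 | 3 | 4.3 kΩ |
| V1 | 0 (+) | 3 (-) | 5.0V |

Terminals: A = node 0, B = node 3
Nodal analysis, taking node 3 as the 0 V reference.
Source V1 fixes V_0 = 5 V.
KCL at each unknown node (sum of currents leaving = 0; resistances in Ω):
  Node 1: (V_1 - 5)/82 + (V_1 - V_2)/3 = 0
  Node 2: (V_2 - V_1)/3 + (V_2 - 0)/4300 = 0
Collecting terms (coefficients in siemens):
  0.3455·V_1 - 0.3333·V_2 = 0.06098
  0.3336·V_2 - 0.3333·V_1 = 0
Determinant D = (0.3455)(0.3336) - (-0.3333)(-0.3333) = 0.004145
V_1 = [(0.06098)(0.3336) - (-0.3333)(0)]/D = 4.906 V
V_2 = [(0.3455)(0) - (0.06098)(-0.3333)]/D = 4.903 V
Power in each resistor, P = (ΔV)²/R:
  P_R1 = (5 - 4.906)²/82 = 0.0001066 W
  P_R2 = (4.906 - 4.903)²/3 = 0.000003901 W
  P_R3 = (4.903 - 0)²/4300 = 0.005591 W
P_total = P_R1 + P_R2 + P_R3 = 0.005701 W

Final answer: 0.005701 W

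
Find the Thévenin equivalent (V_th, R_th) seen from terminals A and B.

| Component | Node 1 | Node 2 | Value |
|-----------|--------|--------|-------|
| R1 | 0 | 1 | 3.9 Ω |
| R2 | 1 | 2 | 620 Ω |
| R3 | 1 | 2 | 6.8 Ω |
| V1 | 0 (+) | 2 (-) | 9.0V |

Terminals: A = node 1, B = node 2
Step 1 — V_th is the open-circuit voltage V_A - V_B (nothing connected across the terminals).
Nodal analysis, taking node 2 as the 0 V reference.
Source V1 fixes V_0 = 9 V.
KCL at each unknown node (sum of currents leaving = 0; resistances in Ω):
  Node 1: (V_1 - 9)/3.9 + (V_1 - 0)/620 + (V_1 - 0)/6.8 = 0
Collecting terms: 0.4051 × V_1 = 2.308  =>  V_1 = 5.697 V
V_th = V_1 - V_2 = 5.697 - 0 = 5.697 V
Step 2 — R_th: zero the source — replace V1 by a short circuit (node 2 merges into node 0) — and find the resistance seen between A (node 1) and B (node 0).
Reduce the network between node 1 (A) and node 0 (B) by series/parallel combination:
  Rp1 = R1 ‖ R2 ‖ R3 (parallel, all between nodes 0 and 1) = 1/(1/3.9 + 1/620 + 1/6.8) = 2.469 Ω
R_th = 2.469 Ω

Final answer: V_th = 5.697 V, R_th = 2.469 Ω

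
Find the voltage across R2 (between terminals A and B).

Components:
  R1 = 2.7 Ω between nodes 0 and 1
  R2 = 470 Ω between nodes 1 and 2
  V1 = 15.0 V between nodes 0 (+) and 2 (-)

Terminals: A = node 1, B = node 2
R1 and R2 are in series across V1 (node 0 → node 1 → node 2), and the output A–B is taken across R2, so this is a voltage divider.
Series current: I = V1/(R1 + R2) = 15/(2.7 + 470) = 15/472.7 = 0.03173 A
V_R2 = I × R2 = V1 × R2/(R1 + R2) = 15 × 470/472.7 = 14.91 V

Final answer: 14.91 V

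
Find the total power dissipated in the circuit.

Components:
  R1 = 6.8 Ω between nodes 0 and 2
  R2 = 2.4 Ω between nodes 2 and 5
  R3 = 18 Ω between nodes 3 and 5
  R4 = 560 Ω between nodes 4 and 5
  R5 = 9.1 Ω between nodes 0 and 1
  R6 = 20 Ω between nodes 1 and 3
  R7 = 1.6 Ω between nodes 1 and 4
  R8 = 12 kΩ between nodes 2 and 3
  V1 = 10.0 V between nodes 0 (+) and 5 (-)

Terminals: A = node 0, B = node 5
Nodal analysis, taking node 5 as the 0 V reference.
Source V1 fixes V_0 = 10 V.
KCL at each unknown node (sum of currents leaving = 0; resistances in Ω):
  Node 1: (V_1 - 10)/9.1 + (V_1 - V_3)/20 + (V_1 - V_4)/1.6 = 0
  Node 2: (V_2 - 10)/6.8 + (V_2 - 0)/2.4 + (V_2 - V_3)/12000 = 0
  Node 3: (V_3 - 0)/18 + (V_3 - V_1)/20 + (V_3 - V_2)/12000 = 0
  Node 4: (V_4 - 0)/560 + (V_4 - V_1)/1.6 = 0
Collecting terms (coefficients in siemens):
  0.7849·V_1 - 0.05·V_3 - 0.625·V_4 = 1.099
  0.5638·V_2 - 0.00008333·V_3 = 1.471
  0.1056·V_3 - 0.05·V_1 - 0.00008333·V_2 = 0
  0.6268·V_4 - 0.625·V_1 = 0
Solving these 4 simultaneous equations (Gaussian elimination) gives:
  V_1 = 7.963 V, V_2 = 2.609 V, V_3 = 3.771 V, V_4 = 7.941 V
Power in each resistor, P = (ΔV)²/R:
  P_R1 = (10 - 2.609)²/6.8 = 8.034 W
  P_R2 = (2.609 - 0)²/2.4 = 2.836 W
  P_R3 = (3.771 - 0)²/18 = 0.7901 W
  P_R4 = (7.941 - 0)²/560 = 0.1126 W
  P_R5 = (10 - 7.963)²/9.1 = 0.4558 W
  P_R6 = (7.963 - 3.771)²/20 = 0.8787 W
  P_R7 = (7.963 - 7.941)²/1.6 = 0.0003217 W
  P_R8 = (2.609 - 3.771)²/12000 = 0.0001126 W
P_total = P_R1 + P_R2 + P_R3 + P_R4 + P_R5 + P_R6 + P_R7 + P_R8 = 13.11 W

Final answer: 13.11 W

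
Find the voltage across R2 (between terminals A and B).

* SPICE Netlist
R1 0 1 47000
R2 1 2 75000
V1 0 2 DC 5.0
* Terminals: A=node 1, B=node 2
R1 and R2 are in series across V1 (node 0 → node 1 → node 2), and the output A–B is taken across R2, so this is a voltage divider.
Series current: I = V1/(R1 + R2) = 5/(47000 + 75000) = 5/122000 = 0.00004098 A
V_R2 = I × R2 = V1 × R2/(R1 + R2) = 5 × 75000/122000 = 3.074 V

Final answer: 3.074 V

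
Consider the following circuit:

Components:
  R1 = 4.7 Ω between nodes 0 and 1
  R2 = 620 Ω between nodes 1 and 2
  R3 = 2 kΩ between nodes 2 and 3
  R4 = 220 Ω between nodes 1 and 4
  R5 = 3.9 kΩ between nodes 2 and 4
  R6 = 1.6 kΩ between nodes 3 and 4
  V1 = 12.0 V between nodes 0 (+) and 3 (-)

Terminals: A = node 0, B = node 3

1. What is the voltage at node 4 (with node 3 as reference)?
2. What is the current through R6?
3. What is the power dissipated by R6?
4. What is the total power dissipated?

Nodal analysis, taking node 3 as the 0 V reference.
Source V1 fixes V_0 = 12 V.
KCL at each unknown node (sum of currents leaving = 0; resistances in Ω):
  Node 1: (V_1 - 12)/4.7 + (V_1 - V_2)/620 + (V_1 - V_4)/220 = 0
  Node 2: (V_2 - V_1)/620 + (V_2 - 0)/2000 + (V_2 - V_4)/3900 = 0
  Node 4: (V_4 - V_1)/220 + (V_4 - V_2)/3900 + (V_4 - 0)/1600 = 0
Collecting terms (coefficients in siemens):
  0.2189·V_1 - 0.001613·V_2 - 0.004545·V_4 = 2.553
  0.002369·V_2 - 0.001613·V_1 - 0.0002564·V_4 = 0
  0.005427·V_4 - 0.004545·V_1 - 0.0002564·V_2 = 0
Solving these 3 simultaneous equations (Gaussian elimination) gives:
  V_1 = 11.95 V, V_2 = 9.264 V, V_4 = 10.44 V
Part 1:
  Read off the nodal solution: V_4 = 10.44 V
Part 2:
  I_R6 = (V_3 - V_4)/R6 = (0 - 10.44)/1600 = -0.006528 A
  Magnitude: I_R6 = 0.006528 A
Part 3:
  I_R6 = (V_3 - V_4)/R6 = (0 - 10.44)/1600 = -0.006528 A
  P_R6 = I_R6² × R6 = (-0.006528)² × 1600 = 0.06818 W
Part 4:
  Power in each resistor, P = (ΔV)²/R:
    P_R1 = (12 - 11.95)²/4.7 = 0.0005853 W
    P_R2 = (11.95 - 9.264)²/620 = 0.01162 W
    P_R3 = (9.264 - 0)²/2000 = 0.04291 W
    P_R4 = (11.95 - 10.44)²/220 = 0.01027 W
    P_R5 = (9.264 - 10.44)²/3900 = 0.0003577 W
    P_R6 = (0 - 10.44)²/1600 = 0.06818 W
  P_total = P_R1 + P_R2 + P_R3 + P_R4 + P_R5 + P_R6 = 0.1339 W

Final answers:
1. V_4 = 10.44 V
2. I_R6 = 0.006528 A
3. P_R6 = 0.06818 W
4. P_total = 0.1339 W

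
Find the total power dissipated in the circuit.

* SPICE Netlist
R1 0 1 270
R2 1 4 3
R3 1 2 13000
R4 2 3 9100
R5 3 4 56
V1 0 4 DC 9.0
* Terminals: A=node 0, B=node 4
Nodal analysis, taking node 4 as the 0 V reference.
Source V1 fixes V_0 = 9 V.
KCL at each unknown node (sum of currents leaving = 0; resistances in Ω):
  Node 1: (V_1 - 9)/270 + (V_1 - 0)/3 + (V_1 - V_2)/13000 = 0
  Node 2: (V_2 - V_1)/13000 + (V_2 - V_3)/9100 = 0
  Node 3: (V_3 - V_2)/9100 + (V_3 - 0)/56 = 0
Collecting terms (coefficients in siemens):
  0.3371·V_1 - 0.00007692·V_2 = 0.03333
  0.0001868·V_2 - 0.00007692·V_1 - 0.0001099·V_3 = 0
  0.01797·V_3 - 0.0001099·V_2 = 0
Solving these 3 simultaneous equations (Gaussian elimination) gives:
  V_1 = 0.09889 V, V_2 = 0.04087 V, V_3 = 0.0002499 V
Power in each resistor, P = (ΔV)²/R:
  P_R1 = (9 - 0.09889)²/270 = 0.2934 W
  P_R2 = (0.09889 - 0)²/3 = 0.00326 W
  P_R3 = (0.09889 - 0.04087)²/13000 = 0.000000259 W
  P_R4 = (0.04087 - 0.0002499)²/9100 = 0.0000001813 W
  P_R5 = (0.0002499 - 0)²/56 = 0.000000001116 W
P_total = P_R1 + P_R2 + P_R3 + P_R4 + P_R5 = 0.2967 W

Final answer: 0.2967 W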